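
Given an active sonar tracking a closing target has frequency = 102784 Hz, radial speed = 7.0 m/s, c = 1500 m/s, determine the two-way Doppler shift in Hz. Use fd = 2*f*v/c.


fd = 2*f*v/c = 2 * 102784 * 7.0 / 1500 = 959.32

959.32 Hz


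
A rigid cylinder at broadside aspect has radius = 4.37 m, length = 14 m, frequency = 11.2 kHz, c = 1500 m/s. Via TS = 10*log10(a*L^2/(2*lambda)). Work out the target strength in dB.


35.05 dB


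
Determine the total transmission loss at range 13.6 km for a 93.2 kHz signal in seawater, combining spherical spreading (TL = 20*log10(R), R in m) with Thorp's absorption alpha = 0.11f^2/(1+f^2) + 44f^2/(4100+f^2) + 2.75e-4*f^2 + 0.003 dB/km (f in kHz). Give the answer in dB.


523.21 dB


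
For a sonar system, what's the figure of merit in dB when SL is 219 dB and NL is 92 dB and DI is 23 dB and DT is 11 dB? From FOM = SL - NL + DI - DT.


139 dB


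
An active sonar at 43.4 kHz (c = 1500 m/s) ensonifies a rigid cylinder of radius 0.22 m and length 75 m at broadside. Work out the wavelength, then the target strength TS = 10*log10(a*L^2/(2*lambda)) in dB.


Step 1: lambda = c/f = 1500/43400 = 0.03456 m
Step 2: TS = 10*log10(a*L^2/(2*lambda)) = 10*log10(0.22*75^2/(2*0.03456)) = 42.53

42.53 dB


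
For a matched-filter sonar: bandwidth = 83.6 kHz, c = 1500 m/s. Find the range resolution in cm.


dR = c/(2*BW) = 1500 / (2 * 83.6e3) = 0.009 m = 0.9 cm

0.9 cm


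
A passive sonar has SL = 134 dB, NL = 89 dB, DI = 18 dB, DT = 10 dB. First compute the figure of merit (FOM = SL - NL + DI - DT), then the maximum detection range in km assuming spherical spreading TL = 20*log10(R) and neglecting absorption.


Step 1: FOM = SL - NL + DI - DT = 134 - 89 + 18 - 10 = 53 dB
Step 2: at max range FOM = TL = 20*log10(R), so R = 10^(53/20) = 446.68 m = 0.45 km

0.45 km


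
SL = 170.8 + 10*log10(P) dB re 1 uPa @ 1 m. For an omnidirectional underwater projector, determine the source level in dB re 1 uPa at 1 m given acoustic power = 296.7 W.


195.52 dB


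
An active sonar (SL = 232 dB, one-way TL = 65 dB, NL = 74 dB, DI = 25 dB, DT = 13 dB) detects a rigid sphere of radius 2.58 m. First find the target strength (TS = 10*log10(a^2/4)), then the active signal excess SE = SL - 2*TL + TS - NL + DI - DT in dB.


Step 1: TS = 10*log10(2.58^2/4) = 2.21 dB
Step 2: SE = SL - 2*TL + TS - NL + DI - DT = 232 - 2*65 + (2.21) - 74 + 25 - 13 = 42.21

42.21 dB


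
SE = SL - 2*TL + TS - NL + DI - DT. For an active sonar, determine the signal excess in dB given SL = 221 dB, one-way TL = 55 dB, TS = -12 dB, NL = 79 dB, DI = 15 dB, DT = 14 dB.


21 dB


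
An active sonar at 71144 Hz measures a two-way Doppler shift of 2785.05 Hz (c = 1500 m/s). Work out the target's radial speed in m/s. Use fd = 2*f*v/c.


From fd = 2*f*v/c, v = c*fd/(2*f) = 1500 * 2785.05 / (2*71144) = 29.36

29.36 m/s


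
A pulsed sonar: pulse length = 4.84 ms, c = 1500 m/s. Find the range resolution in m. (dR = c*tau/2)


dR = c*tau/2 = 1500 * 4.84e-3 / 2 = 3.63

3.63 m


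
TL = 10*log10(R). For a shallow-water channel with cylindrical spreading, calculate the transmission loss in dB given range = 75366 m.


TL = 10*log10(75366) = 48.77

48.77 dB


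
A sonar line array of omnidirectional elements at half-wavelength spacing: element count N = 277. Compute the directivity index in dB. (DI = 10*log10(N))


24.42 dB


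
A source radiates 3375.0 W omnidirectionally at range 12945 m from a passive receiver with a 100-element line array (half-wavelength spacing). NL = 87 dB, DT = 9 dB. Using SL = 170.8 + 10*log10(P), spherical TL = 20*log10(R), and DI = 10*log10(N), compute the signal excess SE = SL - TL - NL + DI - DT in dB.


Step 1: SL = 170.8 + 10*log10(3375.0) = 206.08 dB
Step 2: TL = 20*log10(12945) = 82.24 dB
Step 3: DI = 10*log10(100) = 20.0 dB
Step 4: SE = SL - TL - NL + DI - DT = 206.08 - 82.24 - 87 + 20.0 - 9 = 47.84

47.84 dB


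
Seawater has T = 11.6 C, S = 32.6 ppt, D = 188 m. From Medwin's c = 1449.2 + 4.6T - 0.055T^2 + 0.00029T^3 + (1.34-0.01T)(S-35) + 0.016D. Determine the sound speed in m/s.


c = 1449.2 + 4.6*11.6 - 0.055*11.6^2 + 0.00029*11.6^3 + (1.34 - 0.01*11.6)*(32.6 - 35) + 0.016*188 = 1495.68

1495.68 m/s


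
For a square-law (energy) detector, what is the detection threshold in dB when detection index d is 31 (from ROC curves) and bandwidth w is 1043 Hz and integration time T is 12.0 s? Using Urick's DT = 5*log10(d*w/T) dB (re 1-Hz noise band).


DT = 5*log10(d*w/T) = 5*log10(31 * 1043 / 12.0) = 5*log10(2694.42) = 17.15

17.15 dB


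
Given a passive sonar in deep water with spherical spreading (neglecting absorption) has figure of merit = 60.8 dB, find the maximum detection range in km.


At max range FOM = TL, so 20*log10(R) = 60.8
R = 10^(60.8/20) = 1096.48 m = 1.1 km

1.1 km


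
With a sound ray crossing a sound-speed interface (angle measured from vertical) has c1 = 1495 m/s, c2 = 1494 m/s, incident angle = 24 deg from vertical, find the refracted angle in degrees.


23.98 deg


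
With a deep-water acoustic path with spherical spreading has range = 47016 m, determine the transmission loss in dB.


TL = 20*log10(47016) = 93.44

93.44 dB


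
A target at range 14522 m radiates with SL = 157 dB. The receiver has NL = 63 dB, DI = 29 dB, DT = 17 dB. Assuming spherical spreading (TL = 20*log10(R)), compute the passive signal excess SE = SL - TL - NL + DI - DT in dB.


Step 1: TL = 20*log10(14522) = 83.24 dB
Step 2: SE = 157 - 83.24 - 63 + 29 - 17 = 22.76

22.76 dB


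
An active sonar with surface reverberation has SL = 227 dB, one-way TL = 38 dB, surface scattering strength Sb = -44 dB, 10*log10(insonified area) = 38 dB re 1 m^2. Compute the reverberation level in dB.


RL = SL - 2*TL + Sb + 10*log10(A) = 227 - 2*38 + (-44) + 38 = 145

145 dB


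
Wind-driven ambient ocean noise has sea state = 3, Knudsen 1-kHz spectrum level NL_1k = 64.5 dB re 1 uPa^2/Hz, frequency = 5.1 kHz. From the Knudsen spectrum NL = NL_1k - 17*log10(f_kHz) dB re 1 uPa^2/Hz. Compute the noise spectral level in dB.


NL = NL_1k - 17*log10(f_kHz) = 64.5 - 17*log10(5.1) = 64.5 - (12.03) = 52.47

52.47 dB


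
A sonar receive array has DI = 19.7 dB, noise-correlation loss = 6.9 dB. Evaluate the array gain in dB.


AG = DI - L_corr = 19.7 - 6.9 = 12.8

12.8 dB


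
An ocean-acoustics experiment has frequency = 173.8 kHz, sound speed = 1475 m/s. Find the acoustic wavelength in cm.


lambda = c/f = 1475 / 173800 = 0.0085 m = 0.85 cm

0.85 cm


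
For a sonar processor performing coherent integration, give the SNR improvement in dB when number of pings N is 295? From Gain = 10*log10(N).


Gain = 10*log10(295) = 24.7

24.7 dB


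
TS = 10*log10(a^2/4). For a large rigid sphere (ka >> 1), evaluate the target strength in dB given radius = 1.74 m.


-1.21 dB


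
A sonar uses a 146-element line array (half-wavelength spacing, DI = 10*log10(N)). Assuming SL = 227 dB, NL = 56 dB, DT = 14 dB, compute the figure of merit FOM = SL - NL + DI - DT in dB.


Step 1: DI = 10*log10(146) = 21.64 dB
Step 2: FOM = SL - NL + DI - DT = 227 - 56 + 21.64 - 14 = 178.64

178.64 dB


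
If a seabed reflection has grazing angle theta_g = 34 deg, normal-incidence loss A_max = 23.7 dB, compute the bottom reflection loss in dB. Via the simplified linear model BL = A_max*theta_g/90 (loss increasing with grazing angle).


BL = A_max * theta_g / 90 = 23.7 * 34 / 90 = 8.95

8.95 dB


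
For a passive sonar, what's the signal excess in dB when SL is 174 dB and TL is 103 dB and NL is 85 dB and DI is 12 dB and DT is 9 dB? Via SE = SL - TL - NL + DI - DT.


SE = SL - TL - NL + DI - DT = 174 - 103 - 85 + 12 - 9 = -11

-11 dB


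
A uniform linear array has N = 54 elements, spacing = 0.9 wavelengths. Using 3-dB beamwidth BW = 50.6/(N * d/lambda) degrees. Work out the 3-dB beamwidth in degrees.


BW = 50.6 / (54 * 0.9) = 50.6 / 48.6 = 1.04

1.04 deg


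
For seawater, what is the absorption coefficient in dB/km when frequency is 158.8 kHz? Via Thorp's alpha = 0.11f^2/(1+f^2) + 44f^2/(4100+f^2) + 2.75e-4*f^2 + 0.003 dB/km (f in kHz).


f^2 = 25217.44
alpha = 0.11*25217.44/(1+25217.44) + 44*25217.44/(4100+25217.44) + 2.75e-4*25217.44 + 0.003 = 44.894

44.894 dB/km


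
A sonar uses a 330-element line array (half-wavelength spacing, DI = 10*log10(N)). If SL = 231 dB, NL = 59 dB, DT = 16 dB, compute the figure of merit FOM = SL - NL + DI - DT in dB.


Step 1: DI = 10*log10(330) = 25.19 dB
Step 2: FOM = SL - NL + DI - DT = 231 - 59 + 25.19 - 16 = 181.19

181.19 dB


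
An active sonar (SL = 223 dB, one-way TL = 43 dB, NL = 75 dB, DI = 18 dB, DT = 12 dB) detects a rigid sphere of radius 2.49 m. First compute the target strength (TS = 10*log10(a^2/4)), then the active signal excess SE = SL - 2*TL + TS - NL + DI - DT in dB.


Step 1: TS = 10*log10(2.49^2/4) = 1.9 dB
Step 2: SE = SL - 2*TL + TS - NL + DI - DT = 223 - 2*43 + (1.9) - 75 + 18 - 12 = 69.9

69.9 dB


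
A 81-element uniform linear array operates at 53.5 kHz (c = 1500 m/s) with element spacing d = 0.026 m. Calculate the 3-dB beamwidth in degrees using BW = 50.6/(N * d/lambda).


0.67 deg


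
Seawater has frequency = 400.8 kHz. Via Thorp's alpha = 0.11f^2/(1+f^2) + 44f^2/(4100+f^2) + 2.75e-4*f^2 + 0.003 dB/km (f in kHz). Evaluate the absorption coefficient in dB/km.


f^2 = 160640.64
alpha = 0.11*160640.64/(1+160640.64) + 44*160640.64/(4100+160640.64) + 2.75e-4*160640.64 + 0.003 = 87.194

87.194 dB/km


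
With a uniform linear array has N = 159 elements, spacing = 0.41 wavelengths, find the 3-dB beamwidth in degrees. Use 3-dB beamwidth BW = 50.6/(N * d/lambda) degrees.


BW = 50.6 / (159 * 0.41) = 50.6 / 65.19 = 0.78

0.78 deg


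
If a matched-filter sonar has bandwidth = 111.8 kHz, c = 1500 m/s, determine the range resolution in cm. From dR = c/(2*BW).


dR = c/(2*BW) = 1500 / (2 * 111.8e3) = 0.0067 m = 0.67 cm

0.67 cm


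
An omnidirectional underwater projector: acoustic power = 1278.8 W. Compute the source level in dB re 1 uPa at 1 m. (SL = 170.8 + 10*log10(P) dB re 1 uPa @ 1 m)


201.87 dB


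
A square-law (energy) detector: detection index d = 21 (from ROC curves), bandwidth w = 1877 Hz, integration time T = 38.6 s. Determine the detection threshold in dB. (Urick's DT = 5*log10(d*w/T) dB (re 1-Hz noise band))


DT = 5*log10(d*w/T) = 5*log10(21 * 1877 / 38.6) = 5*log10(1021.17) = 15.05

15.05 dB


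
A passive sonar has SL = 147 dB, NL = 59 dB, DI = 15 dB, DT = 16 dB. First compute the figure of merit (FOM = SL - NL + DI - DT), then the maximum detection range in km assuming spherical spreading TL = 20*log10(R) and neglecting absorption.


Step 1: FOM = SL - NL + DI - DT = 147 - 59 + 15 - 16 = 87 dB
Step 2: at max range FOM = TL = 20*log10(R), so R = 10^(87/20) = 22387.21 m = 22.39 km

22.39 km


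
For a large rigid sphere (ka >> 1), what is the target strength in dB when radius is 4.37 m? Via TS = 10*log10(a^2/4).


TS = 10*log10(4.37^2 / 4) = 10*log10(4.774225) = 6.79

6.79 dB


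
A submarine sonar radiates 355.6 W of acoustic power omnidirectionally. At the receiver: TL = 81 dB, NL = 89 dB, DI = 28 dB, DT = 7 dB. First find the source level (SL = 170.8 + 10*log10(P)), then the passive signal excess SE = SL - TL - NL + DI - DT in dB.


Step 1: SL = 170.8 + 10*log10(355.6) = 196.31 dB
Step 2: SE = SL - TL - NL + DI - DT = 196.31 - 81 - 89 + 28 - 7 = 47.31

47.31 dB


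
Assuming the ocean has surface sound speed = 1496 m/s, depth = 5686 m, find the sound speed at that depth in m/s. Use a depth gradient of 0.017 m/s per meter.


c = 1496 + 0.017 * 5686 = 1592.662

1592.662 m/s


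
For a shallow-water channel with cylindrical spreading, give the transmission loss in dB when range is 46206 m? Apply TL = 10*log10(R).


TL = 10*log10(46206) = 46.65

46.65 dB


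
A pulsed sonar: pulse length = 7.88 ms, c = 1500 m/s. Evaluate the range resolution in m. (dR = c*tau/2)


dR = c*tau/2 = 1500 * 7.88e-3 / 2 = 5.91

5.91 m


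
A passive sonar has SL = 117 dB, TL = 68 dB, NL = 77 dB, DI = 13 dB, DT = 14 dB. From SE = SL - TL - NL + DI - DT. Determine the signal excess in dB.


-29 dB


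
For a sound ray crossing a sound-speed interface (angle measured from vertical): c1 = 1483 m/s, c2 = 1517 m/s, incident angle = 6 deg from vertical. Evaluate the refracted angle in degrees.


sin(theta2) = (c2/c1)*sin(theta1) = (1517/1483)*sin(6 deg) = 0.10692
theta2 = arcsin(0.10692) = 6.14

6.14 deg


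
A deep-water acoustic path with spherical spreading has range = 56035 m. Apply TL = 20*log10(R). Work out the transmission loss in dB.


TL = 20*log10(56035) = 94.97

94.97 dB


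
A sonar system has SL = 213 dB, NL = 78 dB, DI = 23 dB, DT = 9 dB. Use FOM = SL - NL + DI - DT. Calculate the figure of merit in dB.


FOM = SL - NL + DI - DT = 213 - 78 + 23 - 9 = 149

149 dB


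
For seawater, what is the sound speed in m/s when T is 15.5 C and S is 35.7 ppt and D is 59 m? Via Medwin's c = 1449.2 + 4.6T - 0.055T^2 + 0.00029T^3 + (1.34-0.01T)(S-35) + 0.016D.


1510.14 m/s


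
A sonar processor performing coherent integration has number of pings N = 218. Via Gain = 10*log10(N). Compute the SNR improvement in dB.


23.38 dB


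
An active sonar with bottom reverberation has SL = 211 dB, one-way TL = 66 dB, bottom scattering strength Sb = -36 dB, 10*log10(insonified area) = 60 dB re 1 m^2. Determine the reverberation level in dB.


103 dB


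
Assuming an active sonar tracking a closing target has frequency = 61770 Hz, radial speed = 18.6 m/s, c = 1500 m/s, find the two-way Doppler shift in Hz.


fd = 2*f*v/c = 2 * 61770 * 18.6 / 1500 = 1531.9

1531.9 Hz


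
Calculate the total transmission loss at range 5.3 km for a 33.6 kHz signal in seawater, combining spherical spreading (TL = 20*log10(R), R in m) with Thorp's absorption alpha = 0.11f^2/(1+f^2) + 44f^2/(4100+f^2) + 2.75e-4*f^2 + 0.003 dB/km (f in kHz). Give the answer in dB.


Step 1 (Thorp): alpha = 0.11*1128.96/(1+1128.96) + 44*1128.96/(4100+1128.96) + 2.75e-4*1128.96 + 0.003 = 9.9232 dB/km
Step 2: TL_spread = 20*log10(5300) = 74.49 dB
Step 3: TL_abs = alpha*R = 9.9232 * 5.3 = 52.59 dB
Step 4: TL_total = 74.49 + 52.59 = 127.08

127.08 dB


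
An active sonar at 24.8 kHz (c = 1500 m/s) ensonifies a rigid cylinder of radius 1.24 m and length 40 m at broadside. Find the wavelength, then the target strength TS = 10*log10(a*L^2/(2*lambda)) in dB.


Step 1: lambda = c/f = 1500/24800 = 0.06048 m
Step 2: TS = 10*log10(a*L^2/(2*lambda)) = 10*log10(1.24*40^2/(2*0.06048)) = 42.15

42.15 dB


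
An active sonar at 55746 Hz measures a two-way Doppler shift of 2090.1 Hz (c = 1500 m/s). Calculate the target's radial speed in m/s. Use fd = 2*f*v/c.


28.12 m/s


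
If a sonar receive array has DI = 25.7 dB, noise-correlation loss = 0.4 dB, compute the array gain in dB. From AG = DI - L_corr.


25.3 dB


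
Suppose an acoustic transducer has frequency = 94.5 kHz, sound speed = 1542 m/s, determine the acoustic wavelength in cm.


lambda = c/f = 1542 / 94500 = 0.0163 m = 1.63 cm

1.63 cm


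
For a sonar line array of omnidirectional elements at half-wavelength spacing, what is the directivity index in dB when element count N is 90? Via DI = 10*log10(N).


19.54 dB


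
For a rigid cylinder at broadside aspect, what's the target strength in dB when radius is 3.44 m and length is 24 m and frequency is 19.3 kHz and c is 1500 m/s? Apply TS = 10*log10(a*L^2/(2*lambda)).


lambda = 1500/19300 = 0.07772 m
TS = 10*log10(3.44*24^2/(2*0.07772)) = 41.05

41.05 dB


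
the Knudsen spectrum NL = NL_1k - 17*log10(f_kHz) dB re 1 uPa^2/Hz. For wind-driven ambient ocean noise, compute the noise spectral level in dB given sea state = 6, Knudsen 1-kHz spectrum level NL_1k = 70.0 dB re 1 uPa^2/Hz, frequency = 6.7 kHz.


NL = NL_1k - 17*log10(f_kHz) = 70.0 - 17*log10(6.7) = 70.0 - (14.04) = 55.96

55.96 dB


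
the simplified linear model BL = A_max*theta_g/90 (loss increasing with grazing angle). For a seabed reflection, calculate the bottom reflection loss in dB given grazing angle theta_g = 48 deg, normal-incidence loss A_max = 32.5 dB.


BL = A_max * theta_g / 90 = 32.5 * 48 / 90 = 17.33

17.33 dB


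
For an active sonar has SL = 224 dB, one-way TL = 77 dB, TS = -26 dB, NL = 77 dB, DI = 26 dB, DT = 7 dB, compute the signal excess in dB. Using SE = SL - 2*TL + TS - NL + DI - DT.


-14 dB


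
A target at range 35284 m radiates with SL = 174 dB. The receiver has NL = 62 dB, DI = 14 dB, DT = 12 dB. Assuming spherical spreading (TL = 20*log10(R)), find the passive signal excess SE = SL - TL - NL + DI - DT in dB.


23.05 dB


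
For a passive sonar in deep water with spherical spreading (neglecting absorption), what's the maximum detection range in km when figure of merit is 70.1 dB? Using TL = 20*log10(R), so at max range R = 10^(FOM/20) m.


At max range FOM = TL, so 20*log10(R) = 70.1
R = 10^(70.1/20) = 3198.9 m = 3.2 km

3.2 km


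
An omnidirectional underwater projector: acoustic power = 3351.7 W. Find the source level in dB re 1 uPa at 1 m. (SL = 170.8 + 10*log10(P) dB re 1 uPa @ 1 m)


SL = 170.8 + 10*log10(3351.7) = 170.8 + 35.25 = 206.05

206.05 dB


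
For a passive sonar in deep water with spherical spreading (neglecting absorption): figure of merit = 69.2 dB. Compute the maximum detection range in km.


At max range FOM = TL, so 20*log10(R) = 69.2
R = 10^(69.2/20) = 2884.03 m = 2.88 km

2.88 km


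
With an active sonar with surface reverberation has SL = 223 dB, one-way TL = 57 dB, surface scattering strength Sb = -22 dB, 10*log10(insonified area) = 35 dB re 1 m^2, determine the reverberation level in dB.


122 dB


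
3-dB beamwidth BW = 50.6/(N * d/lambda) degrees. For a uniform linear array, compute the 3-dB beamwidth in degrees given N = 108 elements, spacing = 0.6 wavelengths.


0.78 deg


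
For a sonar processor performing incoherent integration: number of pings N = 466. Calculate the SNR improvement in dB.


Gain = 5*log10(466) = 13.34

13.34 dB


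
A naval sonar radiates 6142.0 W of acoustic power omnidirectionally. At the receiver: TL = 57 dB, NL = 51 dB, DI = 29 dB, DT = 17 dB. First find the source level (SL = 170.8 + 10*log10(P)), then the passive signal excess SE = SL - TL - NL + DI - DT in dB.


Step 1: SL = 170.8 + 10*log10(6142.0) = 208.68 dB
Step 2: SE = SL - TL - NL + DI - DT = 208.68 - 57 - 51 + 29 - 17 = 112.68

112.68 dB


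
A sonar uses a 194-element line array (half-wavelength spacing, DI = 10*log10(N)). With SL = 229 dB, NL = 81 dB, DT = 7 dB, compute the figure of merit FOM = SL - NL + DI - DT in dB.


163.88 dB


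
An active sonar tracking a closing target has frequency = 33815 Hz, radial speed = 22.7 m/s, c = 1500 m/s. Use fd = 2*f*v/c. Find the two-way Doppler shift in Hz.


1023.47 Hz


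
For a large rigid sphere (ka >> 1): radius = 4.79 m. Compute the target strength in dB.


TS = 10*log10(4.79^2 / 4) = 10*log10(5.736025) = 7.59

7.59 dB


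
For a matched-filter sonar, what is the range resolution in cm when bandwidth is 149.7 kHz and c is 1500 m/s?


dR = c/(2*BW) = 1500 / (2 * 149.7e3) = 0.005 m = 0.5 cm

0.5 cm


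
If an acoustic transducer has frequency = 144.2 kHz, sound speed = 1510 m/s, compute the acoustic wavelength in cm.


lambda = c/f = 1510 / 144200 = 0.0105 m = 1.05 cm

1.05 cm


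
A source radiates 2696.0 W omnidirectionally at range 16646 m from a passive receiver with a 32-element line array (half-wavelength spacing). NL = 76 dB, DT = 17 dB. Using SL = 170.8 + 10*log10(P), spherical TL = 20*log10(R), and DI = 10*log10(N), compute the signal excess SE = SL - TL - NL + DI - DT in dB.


42.73 dB


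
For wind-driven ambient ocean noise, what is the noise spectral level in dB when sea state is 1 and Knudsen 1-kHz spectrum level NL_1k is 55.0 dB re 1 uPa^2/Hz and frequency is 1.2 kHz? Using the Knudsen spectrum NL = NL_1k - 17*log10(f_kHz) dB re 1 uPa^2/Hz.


NL = NL_1k - 17*log10(f_kHz) = 55.0 - 17*log10(1.2) = 55.0 - (1.35) = 53.65

53.65 dB


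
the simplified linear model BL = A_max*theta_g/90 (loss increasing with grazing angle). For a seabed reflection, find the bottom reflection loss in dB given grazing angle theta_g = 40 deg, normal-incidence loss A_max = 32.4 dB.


BL = A_max * theta_g / 90 = 32.4 * 40 / 90 = 14.4

14.4 dB


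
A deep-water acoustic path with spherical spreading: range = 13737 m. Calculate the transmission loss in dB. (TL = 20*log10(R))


TL = 20*log10(13737) = 82.76

82.76 dB


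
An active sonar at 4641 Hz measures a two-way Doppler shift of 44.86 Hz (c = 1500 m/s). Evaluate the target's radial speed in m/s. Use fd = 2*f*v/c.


7.25 m/s


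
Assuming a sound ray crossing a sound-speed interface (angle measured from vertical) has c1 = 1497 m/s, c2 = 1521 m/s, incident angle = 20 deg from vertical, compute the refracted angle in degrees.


20.33 deg


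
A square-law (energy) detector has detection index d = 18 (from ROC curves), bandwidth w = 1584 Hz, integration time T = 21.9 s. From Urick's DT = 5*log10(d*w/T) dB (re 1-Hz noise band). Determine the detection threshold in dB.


DT = 5*log10(d*w/T) = 5*log10(18 * 1584 / 21.9) = 5*log10(1301.92) = 15.57

15.57 dB


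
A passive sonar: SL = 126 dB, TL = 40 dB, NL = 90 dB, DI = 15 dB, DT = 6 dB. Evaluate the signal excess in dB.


5 dB


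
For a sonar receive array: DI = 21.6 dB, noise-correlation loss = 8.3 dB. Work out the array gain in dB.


AG = DI - L_corr = 21.6 - 8.3 = 13.3

13.3 dB


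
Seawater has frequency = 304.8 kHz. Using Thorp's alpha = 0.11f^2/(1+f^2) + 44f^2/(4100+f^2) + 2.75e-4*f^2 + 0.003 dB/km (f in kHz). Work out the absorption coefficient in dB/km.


f^2 = 92903.04
alpha = 0.11*92903.04/(1+92903.04) + 44*92903.04/(4100+92903.04) + 2.75e-4*92903.04 + 0.003 = 67.802

67.802 dB/km


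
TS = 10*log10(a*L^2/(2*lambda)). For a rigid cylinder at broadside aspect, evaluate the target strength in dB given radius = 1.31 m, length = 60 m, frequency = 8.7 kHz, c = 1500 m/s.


lambda = 1500/8700 = 0.17241 m
TS = 10*log10(1.31*60^2/(2*0.17241)) = 41.36

41.36 dB


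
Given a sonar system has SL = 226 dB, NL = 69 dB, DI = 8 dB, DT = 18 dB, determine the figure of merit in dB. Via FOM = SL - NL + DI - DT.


FOM = SL - NL + DI - DT = 226 - 69 + 8 - 18 = 147

147 dB


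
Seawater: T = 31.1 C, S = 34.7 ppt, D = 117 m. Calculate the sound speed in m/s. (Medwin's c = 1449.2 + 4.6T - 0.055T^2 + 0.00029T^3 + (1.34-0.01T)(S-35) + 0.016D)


1549.35 m/s


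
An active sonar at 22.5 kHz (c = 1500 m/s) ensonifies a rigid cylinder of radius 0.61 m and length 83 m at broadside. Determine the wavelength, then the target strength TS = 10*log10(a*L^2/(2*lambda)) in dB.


Step 1: lambda = c/f = 1500/22500 = 0.06667 m
Step 2: TS = 10*log10(a*L^2/(2*lambda)) = 10*log10(0.61*83^2/(2*0.06667)) = 44.99

44.99 dB


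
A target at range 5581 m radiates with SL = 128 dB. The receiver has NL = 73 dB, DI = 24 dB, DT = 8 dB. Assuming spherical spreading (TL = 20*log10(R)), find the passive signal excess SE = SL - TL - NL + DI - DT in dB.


Step 1: TL = 20*log10(5581) = 74.93 dB
Step 2: SE = 128 - 74.93 - 73 + 24 - 8 = -3.93

-3.93 dB


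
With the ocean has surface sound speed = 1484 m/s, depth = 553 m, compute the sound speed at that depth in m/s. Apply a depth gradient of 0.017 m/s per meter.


1493.401 m/s


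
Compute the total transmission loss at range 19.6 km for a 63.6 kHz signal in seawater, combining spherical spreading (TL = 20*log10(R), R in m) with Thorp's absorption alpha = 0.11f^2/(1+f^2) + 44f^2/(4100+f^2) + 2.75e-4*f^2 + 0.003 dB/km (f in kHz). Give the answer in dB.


538.15 dB


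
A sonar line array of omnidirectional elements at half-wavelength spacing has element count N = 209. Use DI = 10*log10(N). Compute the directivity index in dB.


DI = 10*log10(209) = 23.2

23.2 dB


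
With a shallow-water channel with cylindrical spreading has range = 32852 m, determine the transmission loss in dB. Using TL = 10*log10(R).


45.17 dB


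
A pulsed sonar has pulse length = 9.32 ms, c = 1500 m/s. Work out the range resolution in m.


6.99 m


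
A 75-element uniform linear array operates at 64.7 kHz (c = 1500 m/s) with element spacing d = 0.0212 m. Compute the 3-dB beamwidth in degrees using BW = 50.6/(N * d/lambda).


Step 1: lambda = 1500/64700 = 0.02318 m
Step 2: d/lambda = 0.0212/0.02318 = 0.9146
Step 3: BW = 50.6/(N * d/lambda) = 50.6/(75 * 0.9146) = 0.74

0.74 deg


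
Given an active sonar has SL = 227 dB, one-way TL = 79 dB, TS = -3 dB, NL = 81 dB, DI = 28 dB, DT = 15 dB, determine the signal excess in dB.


SE = SL - 2*TL + TS - NL + DI - DT = 227 - 2*79 + (-3) - 81 + 28 - 15 = -2

-2 dB


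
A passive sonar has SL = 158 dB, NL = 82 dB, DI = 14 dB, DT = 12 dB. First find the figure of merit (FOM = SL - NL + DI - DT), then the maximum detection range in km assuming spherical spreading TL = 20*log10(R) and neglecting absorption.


Step 1: FOM = SL - NL + DI - DT = 158 - 82 + 14 - 12 = 78 dB
Step 2: at max range FOM = TL = 20*log10(R), so R = 10^(78/20) = 7943.28 m = 7.94 km

7.94 km


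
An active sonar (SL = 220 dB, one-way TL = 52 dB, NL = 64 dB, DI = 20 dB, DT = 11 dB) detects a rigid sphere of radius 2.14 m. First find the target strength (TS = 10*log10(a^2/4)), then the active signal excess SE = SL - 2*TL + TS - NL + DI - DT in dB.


Step 1: TS = 10*log10(2.14^2/4) = 0.59 dB
Step 2: SE = SL - 2*TL + TS - NL + DI - DT = 220 - 2*52 + (0.59) - 64 + 20 - 11 = 61.59

61.59 dB


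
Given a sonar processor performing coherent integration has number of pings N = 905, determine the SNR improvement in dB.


Gain = 10*log10(905) = 29.57

29.57 dB


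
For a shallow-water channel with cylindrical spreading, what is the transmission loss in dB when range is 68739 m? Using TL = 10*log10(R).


TL = 10*log10(68739) = 48.37

48.37 dB


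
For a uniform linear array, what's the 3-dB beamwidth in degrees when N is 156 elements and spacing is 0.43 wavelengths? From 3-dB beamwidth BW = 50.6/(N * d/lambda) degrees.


0.75 deg


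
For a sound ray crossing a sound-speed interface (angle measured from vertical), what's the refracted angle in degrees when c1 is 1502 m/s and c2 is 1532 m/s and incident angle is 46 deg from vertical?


sin(theta2) = (c2/c1)*sin(theta1) = (1532/1502)*sin(46 deg) = 0.73371
theta2 = arcsin(0.73371) = 47.2

47.2 deg


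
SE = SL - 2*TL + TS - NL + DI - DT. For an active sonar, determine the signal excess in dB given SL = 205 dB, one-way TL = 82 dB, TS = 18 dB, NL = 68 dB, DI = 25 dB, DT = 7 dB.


SE = SL - 2*TL + TS - NL + DI - DT = 205 - 2*82 + (18) - 68 + 25 - 7 = 9

9 dB


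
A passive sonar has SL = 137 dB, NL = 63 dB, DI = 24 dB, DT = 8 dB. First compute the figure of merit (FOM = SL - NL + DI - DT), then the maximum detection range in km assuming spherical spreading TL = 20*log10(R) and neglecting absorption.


Step 1: FOM = SL - NL + DI - DT = 137 - 63 + 24 - 8 = 90 dB
Step 2: at max range FOM = TL = 20*log10(R), so R = 10^(90/20) = 31622.78 m = 31.62 km

31.62 km


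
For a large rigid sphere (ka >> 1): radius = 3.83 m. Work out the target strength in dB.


TS = 10*log10(3.83^2 / 4) = 10*log10(3.667225) = 5.64

5.64 dB


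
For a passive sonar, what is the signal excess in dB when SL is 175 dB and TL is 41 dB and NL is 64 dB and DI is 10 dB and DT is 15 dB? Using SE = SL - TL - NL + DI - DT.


SE = SL - TL - NL + DI - DT = 175 - 41 - 64 + 10 - 15 = 65

65 dB


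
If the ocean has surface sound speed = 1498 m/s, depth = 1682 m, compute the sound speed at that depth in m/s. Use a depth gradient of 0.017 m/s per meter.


1526.594 m/s


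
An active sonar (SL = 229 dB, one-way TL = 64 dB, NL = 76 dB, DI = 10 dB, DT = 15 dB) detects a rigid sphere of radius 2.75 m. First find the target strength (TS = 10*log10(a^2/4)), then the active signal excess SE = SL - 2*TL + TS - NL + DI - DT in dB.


Step 1: TS = 10*log10(2.75^2/4) = 2.77 dB
Step 2: SE = SL - 2*TL + TS - NL + DI - DT = 229 - 2*64 + (2.77) - 76 + 10 - 15 = 22.77

22.77 dB


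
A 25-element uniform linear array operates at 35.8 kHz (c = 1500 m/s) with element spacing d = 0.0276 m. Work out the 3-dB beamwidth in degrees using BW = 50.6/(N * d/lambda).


Step 1: lambda = 1500/35800 = 0.0419 m
Step 2: d/lambda = 0.0276/0.0419 = 0.6587
Step 3: BW = 50.6/(N * d/lambda) = 50.6/(25 * 0.6587) = 3.07

3.07 deg


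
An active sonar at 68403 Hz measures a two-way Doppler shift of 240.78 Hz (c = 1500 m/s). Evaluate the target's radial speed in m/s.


2.64 m/s


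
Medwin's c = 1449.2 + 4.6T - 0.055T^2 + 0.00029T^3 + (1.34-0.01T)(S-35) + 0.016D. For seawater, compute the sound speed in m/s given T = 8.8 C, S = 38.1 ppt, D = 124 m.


c = 1449.2 + 4.6*8.8 - 0.055*8.8^2 + 0.00029*8.8^3 + (1.34 - 0.01*8.8)*(38.1 - 35) + 0.016*124 = 1491.48

1491.48 m/s


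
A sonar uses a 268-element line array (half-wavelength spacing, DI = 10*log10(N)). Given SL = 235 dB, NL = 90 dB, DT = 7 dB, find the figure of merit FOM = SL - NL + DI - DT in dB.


Step 1: DI = 10*log10(268) = 24.28 dB
Step 2: FOM = SL - NL + DI - DT = 235 - 90 + 24.28 - 7 = 162.28

162.28 dB


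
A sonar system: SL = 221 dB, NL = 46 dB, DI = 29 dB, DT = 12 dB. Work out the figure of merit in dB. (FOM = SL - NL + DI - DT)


FOM = SL - NL + DI - DT = 221 - 46 + 29 - 12 = 192

192 dB


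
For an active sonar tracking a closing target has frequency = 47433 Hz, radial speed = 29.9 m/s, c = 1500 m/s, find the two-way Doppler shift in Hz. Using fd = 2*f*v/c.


1891.0 Hz


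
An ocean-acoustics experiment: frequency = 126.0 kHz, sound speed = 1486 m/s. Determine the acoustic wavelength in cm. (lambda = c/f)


1.18 cm


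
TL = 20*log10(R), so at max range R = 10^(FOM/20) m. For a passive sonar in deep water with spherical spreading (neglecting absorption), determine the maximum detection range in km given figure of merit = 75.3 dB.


At max range FOM = TL, so 20*log10(R) = 75.3
R = 10^(75.3/20) = 5821.03 m = 5.82 km

5.82 km


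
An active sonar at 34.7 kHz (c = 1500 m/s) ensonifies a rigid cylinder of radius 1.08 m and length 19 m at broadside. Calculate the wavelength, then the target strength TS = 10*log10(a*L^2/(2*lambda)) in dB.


Step 1: lambda = c/f = 1500/34700 = 0.04323 m
Step 2: TS = 10*log10(a*L^2/(2*lambda)) = 10*log10(1.08*19^2/(2*0.04323)) = 36.54

36.54 dB


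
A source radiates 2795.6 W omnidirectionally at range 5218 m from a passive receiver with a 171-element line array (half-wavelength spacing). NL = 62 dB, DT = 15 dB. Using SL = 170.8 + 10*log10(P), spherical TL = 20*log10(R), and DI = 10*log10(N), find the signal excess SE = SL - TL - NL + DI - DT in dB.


Step 1: SL = 170.8 + 10*log10(2795.6) = 205.26 dB
Step 2: TL = 20*log10(5218) = 74.35 dB
Step 3: DI = 10*log10(171) = 22.33 dB
Step 4: SE = SL - TL - NL + DI - DT = 205.26 - 74.35 - 62 + 22.33 - 15 = 76.24

76.24 dB


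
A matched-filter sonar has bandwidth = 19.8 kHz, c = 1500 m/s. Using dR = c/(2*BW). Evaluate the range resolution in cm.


dR = c/(2*BW) = 1500 / (2 * 19.8e3) = 0.0379 m = 3.79 cm

3.79 cm


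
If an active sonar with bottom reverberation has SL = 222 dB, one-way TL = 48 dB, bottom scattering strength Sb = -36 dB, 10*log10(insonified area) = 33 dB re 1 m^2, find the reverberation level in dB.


RL = SL - 2*TL + Sb + 10*log10(A) = 222 - 2*48 + (-36) + 33 = 123

123 dB


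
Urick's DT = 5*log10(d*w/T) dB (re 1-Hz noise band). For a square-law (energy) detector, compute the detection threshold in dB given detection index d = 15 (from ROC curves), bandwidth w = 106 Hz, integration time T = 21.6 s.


DT = 5*log10(d*w/T) = 5*log10(15 * 106 / 21.6) = 5*log10(73.61) = 9.33

9.33 dB


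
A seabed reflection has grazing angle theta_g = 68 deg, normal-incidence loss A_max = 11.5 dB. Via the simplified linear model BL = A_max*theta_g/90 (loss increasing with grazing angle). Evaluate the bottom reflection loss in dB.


BL = A_max * theta_g / 90 = 11.5 * 68 / 90 = 8.69

8.69 dB


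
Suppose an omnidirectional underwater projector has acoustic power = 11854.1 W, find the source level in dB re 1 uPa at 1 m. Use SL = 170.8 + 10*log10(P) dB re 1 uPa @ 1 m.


SL = 170.8 + 10*log10(11854.1) = 170.8 + 40.74 = 211.54

211.54 dB


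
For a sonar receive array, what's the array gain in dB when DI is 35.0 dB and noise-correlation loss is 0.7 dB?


34.3 dB


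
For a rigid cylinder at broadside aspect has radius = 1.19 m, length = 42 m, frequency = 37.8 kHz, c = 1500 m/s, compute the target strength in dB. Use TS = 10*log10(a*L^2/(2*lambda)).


lambda = 1500/37800 = 0.03968 m
TS = 10*log10(1.19*42^2/(2*0.03968)) = 44.22

44.22 dB


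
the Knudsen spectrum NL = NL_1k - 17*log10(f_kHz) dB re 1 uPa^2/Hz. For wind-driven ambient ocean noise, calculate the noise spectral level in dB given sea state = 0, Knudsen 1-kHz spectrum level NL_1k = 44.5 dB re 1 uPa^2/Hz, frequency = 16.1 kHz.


23.98 dB


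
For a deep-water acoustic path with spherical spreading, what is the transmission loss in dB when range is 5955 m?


75.5 dB


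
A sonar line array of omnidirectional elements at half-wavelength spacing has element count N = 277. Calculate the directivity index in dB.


DI = 10*log10(277) = 24.42

24.42 dB


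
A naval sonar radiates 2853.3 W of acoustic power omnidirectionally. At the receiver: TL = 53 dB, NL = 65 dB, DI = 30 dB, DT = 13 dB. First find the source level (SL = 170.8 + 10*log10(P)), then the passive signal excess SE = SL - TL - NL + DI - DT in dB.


Step 1: SL = 170.8 + 10*log10(2853.3) = 205.35 dB
Step 2: SE = SL - TL - NL + DI - DT = 205.35 - 53 - 65 + 30 - 13 = 104.35

104.35 dB


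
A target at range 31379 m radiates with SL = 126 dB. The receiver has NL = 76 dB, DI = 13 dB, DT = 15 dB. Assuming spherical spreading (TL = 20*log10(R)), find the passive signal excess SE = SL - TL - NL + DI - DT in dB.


Step 1: TL = 20*log10(31379) = 89.93 dB
Step 2: SE = 126 - 89.93 - 76 + 13 - 15 = -41.93

-41.93 dB


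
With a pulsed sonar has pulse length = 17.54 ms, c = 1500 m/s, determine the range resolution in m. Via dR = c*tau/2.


dR = c*tau/2 = 1500 * 17.54e-3 / 2 = 13.155

13.155 m


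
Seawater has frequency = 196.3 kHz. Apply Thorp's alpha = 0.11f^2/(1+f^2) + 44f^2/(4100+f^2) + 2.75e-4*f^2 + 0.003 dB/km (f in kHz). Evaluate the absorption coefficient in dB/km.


f^2 = 38533.69
alpha = 0.11*38533.69/(1+38533.69) + 44*38533.69/(4100+38533.69) + 2.75e-4*38533.69 + 0.003 = 50.478

50.478 dB/km


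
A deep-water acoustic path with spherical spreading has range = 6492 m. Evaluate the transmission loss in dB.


TL = 20*log10(6492) = 76.25

76.25 dB


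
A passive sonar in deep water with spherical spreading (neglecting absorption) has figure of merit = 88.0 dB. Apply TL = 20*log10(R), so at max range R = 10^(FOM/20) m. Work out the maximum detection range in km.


At max range FOM = TL, so 20*log10(R) = 88.0
R = 10^(88.0/20) = 25118.86 m = 25.12 km

25.12 km


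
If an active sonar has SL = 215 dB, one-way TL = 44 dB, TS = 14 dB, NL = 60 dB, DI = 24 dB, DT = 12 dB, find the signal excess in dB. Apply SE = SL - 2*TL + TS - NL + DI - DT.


SE = SL - 2*TL + TS - NL + DI - DT = 215 - 2*44 + (14) - 60 + 24 - 12 = 93

93 dB


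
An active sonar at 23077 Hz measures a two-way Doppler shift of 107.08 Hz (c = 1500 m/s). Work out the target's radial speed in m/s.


From fd = 2*f*v/c, v = c*fd/(2*f) = 1500 * 107.08 / (2*23077) = 3.48

3.48 m/s


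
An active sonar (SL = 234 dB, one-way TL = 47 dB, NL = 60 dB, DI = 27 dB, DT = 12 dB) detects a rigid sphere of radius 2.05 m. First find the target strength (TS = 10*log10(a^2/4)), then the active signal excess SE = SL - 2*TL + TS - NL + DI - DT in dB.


Step 1: TS = 10*log10(2.05^2/4) = 0.21 dB
Step 2: SE = SL - 2*TL + TS - NL + DI - DT = 234 - 2*47 + (0.21) - 60 + 27 - 12 = 95.21

95.21 dB


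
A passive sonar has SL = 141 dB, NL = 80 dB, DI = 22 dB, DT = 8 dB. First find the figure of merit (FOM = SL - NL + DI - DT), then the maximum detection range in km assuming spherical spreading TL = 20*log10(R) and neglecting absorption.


Step 1: FOM = SL - NL + DI - DT = 141 - 80 + 22 - 8 = 75 dB
Step 2: at max range FOM = TL = 20*log10(R), so R = 10^(75/20) = 5623.41 m = 5.62 km

5.62 km


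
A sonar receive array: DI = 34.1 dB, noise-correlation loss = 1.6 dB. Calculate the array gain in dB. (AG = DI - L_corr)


AG = DI - L_corr = 34.1 - 1.6 = 32.5

32.5 dB


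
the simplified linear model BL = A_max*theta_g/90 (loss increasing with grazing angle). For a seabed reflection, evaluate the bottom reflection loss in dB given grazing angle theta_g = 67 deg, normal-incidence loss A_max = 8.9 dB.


6.63 dB


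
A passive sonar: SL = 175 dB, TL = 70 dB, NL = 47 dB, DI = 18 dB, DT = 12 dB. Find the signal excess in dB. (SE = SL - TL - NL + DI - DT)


SE = SL - TL - NL + DI - DT = 175 - 70 - 47 + 18 - 12 = 64

64 dB


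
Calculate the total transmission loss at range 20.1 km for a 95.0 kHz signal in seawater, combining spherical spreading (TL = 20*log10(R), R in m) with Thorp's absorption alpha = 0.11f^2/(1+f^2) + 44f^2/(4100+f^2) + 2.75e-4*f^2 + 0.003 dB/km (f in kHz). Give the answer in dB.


746.35 dB


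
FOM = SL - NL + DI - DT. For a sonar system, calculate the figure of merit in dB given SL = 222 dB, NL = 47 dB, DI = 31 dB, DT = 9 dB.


197 dB


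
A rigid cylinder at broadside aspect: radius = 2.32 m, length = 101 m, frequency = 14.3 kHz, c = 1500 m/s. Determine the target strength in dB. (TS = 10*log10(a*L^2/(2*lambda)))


lambda = 1500/14300 = 0.1049 m
TS = 10*log10(2.32*101^2/(2*0.1049)) = 50.52

50.52 dB


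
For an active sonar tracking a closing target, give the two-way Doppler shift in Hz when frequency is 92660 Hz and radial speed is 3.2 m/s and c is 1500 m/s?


395.35 Hz


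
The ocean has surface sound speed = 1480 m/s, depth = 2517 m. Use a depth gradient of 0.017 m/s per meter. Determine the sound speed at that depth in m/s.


c = 1480 + 0.017 * 2517 = 1522.789

1522.789 m/s


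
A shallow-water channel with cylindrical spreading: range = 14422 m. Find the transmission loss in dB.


TL = 10*log10(14422) = 41.59

41.59 dB


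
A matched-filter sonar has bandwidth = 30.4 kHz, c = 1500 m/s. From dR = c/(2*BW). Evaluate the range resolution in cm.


dR = c/(2*BW) = 1500 / (2 * 30.4e3) = 0.0247 m = 2.47 cm

2.47 cm


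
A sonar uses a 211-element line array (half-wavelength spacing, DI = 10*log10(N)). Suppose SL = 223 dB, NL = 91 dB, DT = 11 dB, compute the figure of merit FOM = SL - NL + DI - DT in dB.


Step 1: DI = 10*log10(211) = 23.24 dB
Step 2: FOM = SL - NL + DI - DT = 223 - 91 + 23.24 - 11 = 144.24

144.24 dB


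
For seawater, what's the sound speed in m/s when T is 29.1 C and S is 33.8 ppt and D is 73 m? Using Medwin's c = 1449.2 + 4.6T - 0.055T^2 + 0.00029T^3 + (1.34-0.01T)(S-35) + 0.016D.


c = 1449.2 + 4.6*29.1 - 0.055*29.1^2 + 0.00029*29.1^3 + (1.34 - 0.01*29.1)*(33.8 - 35) + 0.016*73 = 1543.54

1543.54 m/s


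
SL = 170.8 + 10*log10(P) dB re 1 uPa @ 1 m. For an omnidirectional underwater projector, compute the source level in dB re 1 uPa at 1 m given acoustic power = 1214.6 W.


SL = 170.8 + 10*log10(1214.6) = 170.8 + 30.84 = 201.64

201.64 dB


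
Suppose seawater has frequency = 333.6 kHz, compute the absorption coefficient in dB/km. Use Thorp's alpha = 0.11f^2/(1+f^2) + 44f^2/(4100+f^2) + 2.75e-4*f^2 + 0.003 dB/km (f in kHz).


73.154 dB/km


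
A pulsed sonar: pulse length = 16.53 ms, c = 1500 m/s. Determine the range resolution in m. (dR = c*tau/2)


dR = c*tau/2 = 1500 * 16.53e-3 / 2 = 12.3975

12.3975 m
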